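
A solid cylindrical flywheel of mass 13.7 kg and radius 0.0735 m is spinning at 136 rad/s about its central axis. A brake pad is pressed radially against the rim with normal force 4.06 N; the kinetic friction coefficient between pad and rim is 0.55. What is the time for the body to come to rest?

I = ½MR² = (1/2)(13.7)(0.0735)² = 0.03701 kg·m².
Friction force f = μN = (0.55)(4.06) = 2.233 N at the rim; torque magnitude τ = fR = 0.1641 N·m, opposing ω.
|α| = τ/I = 0.1641/0.03701 = 4.435 rad/s² (deceleration).
0 = ω₀ − |α|t ⇒ t = ω₀/|α| = 136/4.435 = 30.66 s.

t ≈ 30.7 s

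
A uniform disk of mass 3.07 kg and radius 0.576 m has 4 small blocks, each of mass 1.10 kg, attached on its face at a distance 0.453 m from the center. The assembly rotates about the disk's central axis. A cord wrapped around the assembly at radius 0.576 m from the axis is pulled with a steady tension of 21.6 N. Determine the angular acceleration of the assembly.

I_disk = ½MR² = ½(3.07)(0.576)² = 0.5093 kg·m².
I_blocks = 4·m·r² = 4(1.10)(0.453)² = 0.9029 kg·m².
Total I = 1.412 kg·m².
τ = F r = (21.6)(0.576) = 12.44 N·m.
α = τ/I = 12.44/1.412 = 8.810 rad/s².

α ≈ 8.81 rad/s²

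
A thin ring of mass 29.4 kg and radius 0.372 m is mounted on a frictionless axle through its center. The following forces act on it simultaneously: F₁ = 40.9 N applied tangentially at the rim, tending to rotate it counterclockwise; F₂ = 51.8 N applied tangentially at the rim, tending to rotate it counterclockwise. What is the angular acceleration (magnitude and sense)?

α ≈ 8.48 rad/s², counterclockwise

I = MR² = (29.4)(0.372)² = 4.068 kg·m².
Taking counterclockwise as positive: τ₁ = +(40.9)(0.372) = +15.21 N·m; τ₂ = +(51.8)(0.372) = +19.27 N·m.
Net torque τ = 34.48 N·m.
α = τ/I = 34.48/4.068 = 8.476 rad/s².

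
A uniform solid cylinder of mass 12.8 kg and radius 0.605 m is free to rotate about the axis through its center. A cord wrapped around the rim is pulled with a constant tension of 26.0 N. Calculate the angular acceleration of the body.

I = ½MR² = (1/2)(12.8)(0.605)² = 2.343 kg·m².
τ = F R = (26.0)(0.605) = 15.73 N·m.
From τ = Iα: α = 15.73/2.343 = 6.715 rad/s².

α ≈ 6.71 rad/s²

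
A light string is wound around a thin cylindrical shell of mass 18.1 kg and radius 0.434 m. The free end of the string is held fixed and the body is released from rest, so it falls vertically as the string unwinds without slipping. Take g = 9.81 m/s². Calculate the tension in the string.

T ≈ 88.8 N

Translation: Mg − T = Ma. Rotation about the center: TR = Iα with I = MR².
With a = αR: T = (I/R²)a = M a, so Mg = (1 + 1.000)Ma.
a = g/(1 + 1.000) = 9.81/2.000 = 4.905 m/s².
T = 1.000·M·a = (1.000)(18.1)(4.905) = 88.78 N.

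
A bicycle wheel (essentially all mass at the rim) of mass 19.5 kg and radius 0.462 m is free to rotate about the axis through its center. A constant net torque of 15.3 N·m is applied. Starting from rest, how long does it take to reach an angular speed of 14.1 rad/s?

I = MR² = (19.5)(0.462)² = 4.162 kg·m².
α = τ/I = 15.3/4.162 = 3.676 rad/s².
ω = αt ⇒ t = ω/α = 14.1/3.676 = 3.836 s.

t ≈ 3.84 s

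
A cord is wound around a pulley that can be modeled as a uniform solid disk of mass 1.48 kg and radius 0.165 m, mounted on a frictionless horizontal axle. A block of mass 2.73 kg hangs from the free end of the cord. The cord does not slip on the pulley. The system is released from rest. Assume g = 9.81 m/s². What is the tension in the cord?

I = ½MR² = (1/2)(1.48)(0.165)² = 0.02015 kg·m².
Block: mg − T = ma. Pulley: TR = Iα. No-slip: a = αR, so T = (I/R²)a = 0.7400·a.
Then mg = (m + 0.7400)a, so a = (2.73)(9.81)/(2.73 + 0.7400) = 7.718 m/s².
T = 0.7400·a = 5.711 N.

T ≈ 5.71 N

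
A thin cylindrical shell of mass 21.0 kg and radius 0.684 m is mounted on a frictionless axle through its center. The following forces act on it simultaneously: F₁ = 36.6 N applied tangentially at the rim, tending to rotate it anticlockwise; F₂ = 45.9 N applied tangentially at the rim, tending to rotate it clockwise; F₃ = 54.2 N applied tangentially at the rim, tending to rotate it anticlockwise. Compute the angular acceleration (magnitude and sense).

α ≈ 3.13 rad/s², anticlockwise

I = MR² = (21.0)(0.684)² = 9.825 kg·m².
Taking anticlockwise as positive: τ₁ = +(36.6)(0.684) = +25.03 N·m; τ₂ = −(45.9)(0.684) = −31.40 N·m; τ₃ = +(54.2)(0.684) = +37.07 N·m.
Net torque τ = 30.71 N·m.
α = τ/I = 30.71/9.825 = 3.126 rad/s².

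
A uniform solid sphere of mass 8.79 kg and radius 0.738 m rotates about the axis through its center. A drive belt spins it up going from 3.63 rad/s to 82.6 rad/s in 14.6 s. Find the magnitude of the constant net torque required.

I = (2/5)MR² = (2/5)(8.79)(0.738)² = 1.915 kg·m².
α = Δω/Δt = (82.6 − 3.63)/14.6 = 5.409 rad/s².
τ = Iα = (1.915)(5.409) = 10.36 N·m.

τ ≈ 10.4 N·m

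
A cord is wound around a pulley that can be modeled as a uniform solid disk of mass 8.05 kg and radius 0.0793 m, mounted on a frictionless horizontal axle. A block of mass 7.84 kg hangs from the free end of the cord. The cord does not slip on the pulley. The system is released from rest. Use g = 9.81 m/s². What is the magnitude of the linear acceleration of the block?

I = ½MR² = (1/2)(8.05)(0.0793)² = 0.02531 kg·m².
Block: mg − T = ma. Pulley: TR = Iα. No-slip: a = αR, so T = (I/R²)a = 4.025·a.
Then mg = (m + 4.025)a, so a = (7.84)(9.81)/(7.84 + 4.025) = 6.482 m/s².

a ≈ 6.48 m/s²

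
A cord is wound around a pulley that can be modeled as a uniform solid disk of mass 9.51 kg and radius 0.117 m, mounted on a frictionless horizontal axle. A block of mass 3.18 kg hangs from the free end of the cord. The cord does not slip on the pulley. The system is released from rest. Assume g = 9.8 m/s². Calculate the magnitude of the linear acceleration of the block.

a ≈ 3.93 m/s²

I = ½MR² = (1/2)(9.51)(0.117)² = 0.06509 kg·m².
Block: mg − T = ma. Pulley: TR = Iα. No-slip: a = αR, so T = (I/R²)a = 4.755·a.
Then mg = (m + 4.755)a, so a = (3.18)(9.8)/(3.18 + 4.755) = 3.927 m/s².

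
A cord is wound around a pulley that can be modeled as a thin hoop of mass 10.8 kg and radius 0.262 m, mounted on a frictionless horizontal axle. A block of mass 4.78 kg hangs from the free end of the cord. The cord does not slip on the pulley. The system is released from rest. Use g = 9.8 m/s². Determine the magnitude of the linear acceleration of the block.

I = MR² = (10.8)(0.262)² = 0.7414 kg·m².
Block: mg − T = ma. Pulley: TR = Iα. No-slip: a = αR, so T = (I/R²)a = 10.80·a.
Then mg = (m + 10.80)a, so a = (4.78)(9.8)/(4.78 + 10.80) = 3.007 m/s².

a ≈ 3.01 m/s²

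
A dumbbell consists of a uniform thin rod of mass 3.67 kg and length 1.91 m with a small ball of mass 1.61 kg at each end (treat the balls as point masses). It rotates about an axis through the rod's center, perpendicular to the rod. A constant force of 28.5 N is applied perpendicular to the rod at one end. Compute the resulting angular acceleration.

I_rod = (1/12)ML² = (1/12)(3.67)(1.91)² = 1.116 kg·m².
I_balls = 2·m·(L/2)² = 2(1.61)(0.9550)² = 2.937 kg·m².
Total I = 4.052 kg·m².
τ = F·(L/2) = (28.5)(0.955) = 27.22 N·m.
α = τ/I = 27.22/4.052 = 6.716 rad/s².

α ≈ 6.72 rad/s²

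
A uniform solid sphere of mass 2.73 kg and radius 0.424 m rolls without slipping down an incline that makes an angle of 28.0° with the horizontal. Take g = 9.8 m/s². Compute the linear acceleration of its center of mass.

a ≈ 3.29 m/s²

Translation along the incline: Mg sinθ − f = Ma.
Rotation about the center: fR = Iα with I = (2/5)MR². No-slip gives a = αR, so f = (I/R²)a = (2/5)M a.
Substituting: Mg sinθ = (1 + 0.4000)Ma, so a = g sinθ/(1 + 0.4000) = (9.8) sin 28.0° / 1.400 = 3.286 m/s².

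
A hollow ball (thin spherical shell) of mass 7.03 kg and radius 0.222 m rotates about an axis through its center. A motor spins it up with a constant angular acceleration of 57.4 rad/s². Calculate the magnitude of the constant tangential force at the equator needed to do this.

F ≈ 59.7 N

I = (2/3)MR² = (2/3)(7.03)(0.222)² = 0.2310 kg·m².
The required torque is τ = Iα = (0.2310)(57.40) = 13.26 N·m.
A tangential force at the equator gives τ = FR, so F = τ/R = 13.26/0.222 = 59.72 N.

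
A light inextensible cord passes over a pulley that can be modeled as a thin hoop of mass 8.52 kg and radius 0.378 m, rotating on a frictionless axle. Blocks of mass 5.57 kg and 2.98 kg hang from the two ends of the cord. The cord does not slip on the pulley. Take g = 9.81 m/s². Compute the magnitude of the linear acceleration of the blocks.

a ≈ 1.49 m/s²

I = MR² = (8.52)(0.378)² = 1.217 kg·m².
Heavier block: m₁g − T₁ = m₁a. Lighter block: T₂ − m₂g = m₂a.
Pulley: (T₁ − T₂)R = Iα = I(a/R), so T₁ − T₂ = (I/R²)a = 1·M_p a = 8.520·a.
Adding the three: (m₁ − m₂)g = (m₁ + m₂ + 8.520)a, so a = (5.57 − 2.98)(9.81)/(5.57 + 2.98 + 8.520) = 1.488 m/s².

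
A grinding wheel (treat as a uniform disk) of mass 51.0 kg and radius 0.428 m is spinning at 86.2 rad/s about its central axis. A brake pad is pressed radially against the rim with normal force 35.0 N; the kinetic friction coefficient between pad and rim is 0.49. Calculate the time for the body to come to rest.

I = ½MR² = (1/2)(51.0)(0.428)² = 4.671 kg·m².
Friction force f = μN = (0.49)(35.0) = 17.15 N at the rim; torque magnitude τ = fR = 7.340 N·m, opposing ω.
|α| = τ/I = 7.340/4.671 = 1.571 rad/s² (deceleration).
0 = ω₀ − |α|t ⇒ t = ω₀/|α| = 86.2/1.571 = 54.86 s.

t ≈ 54.9 s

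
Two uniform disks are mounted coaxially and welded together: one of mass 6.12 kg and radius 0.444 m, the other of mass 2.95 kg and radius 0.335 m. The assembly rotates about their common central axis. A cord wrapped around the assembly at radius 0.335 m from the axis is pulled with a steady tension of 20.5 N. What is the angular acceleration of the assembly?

I = ½M₁R₁² + ½M₂R₂² = ½(6.12)(0.444)² + ½(2.95)(0.335)² = 0.7688 kg·m².
τ = F r = (20.5)(0.335) = 6.868 N·m.
α = τ/I = 6.868/0.7688 = 8.933 rad/s².

α ≈ 8.93 rad/s²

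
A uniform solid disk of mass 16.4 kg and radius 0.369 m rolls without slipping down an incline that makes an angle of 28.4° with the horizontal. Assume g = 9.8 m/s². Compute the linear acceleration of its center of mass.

Translation along the incline: Mg sinθ − f = Ma.
Rotation about the center: fR = Iα with I = ½MR². No-slip gives a = αR, so f = (I/R²)a = (1/2)M a.
Substituting: Mg sinθ = (1 + 0.5000)Ma, so a = g sinθ/(1 + 0.5000) = (9.8) sin 28.4° / 1.500 = 3.107 m/s².

a ≈ 3.11 m/s²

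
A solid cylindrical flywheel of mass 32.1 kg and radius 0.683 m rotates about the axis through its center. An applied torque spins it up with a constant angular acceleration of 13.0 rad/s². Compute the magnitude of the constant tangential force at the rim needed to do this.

I = ½MR² = (1/2)(32.1)(0.683)² = 7.487 kg·m².
The required torque is τ = Iα = (7.487)(13.00) = 97.33 N·m.
A tangential force at the rim gives τ = FR, so F = τ/R = 97.33/0.683 = 142.5 N.

F ≈ 143 N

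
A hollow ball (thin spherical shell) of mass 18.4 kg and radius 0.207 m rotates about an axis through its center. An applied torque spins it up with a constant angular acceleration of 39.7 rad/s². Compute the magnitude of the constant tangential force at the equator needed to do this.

F ≈ 101 N

I = (2/3)MR² = (2/3)(18.4)(0.207)² = 0.5256 kg·m².
The required torque is τ = Iα = (0.5256)(39.70) = 20.87 N·m.
A tangential force at the equator gives τ = FR, so F = τ/R = 20.87/0.207 = 100.8 N.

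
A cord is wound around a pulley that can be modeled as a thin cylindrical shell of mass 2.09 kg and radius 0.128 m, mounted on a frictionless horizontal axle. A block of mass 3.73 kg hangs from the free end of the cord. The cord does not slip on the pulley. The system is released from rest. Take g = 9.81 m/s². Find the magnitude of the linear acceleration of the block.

a ≈ 6.29 m/s²

I = MR² = (2.09)(0.128)² = 0.03424 kg·m².
Block: mg − T = ma. Pulley: TR = Iα. No-slip: a = αR, so T = (I/R²)a = 2.090·a.
Then mg = (m + 2.090)a, so a = (3.73)(9.81)/(3.73 + 2.090) = 6.287 m/s².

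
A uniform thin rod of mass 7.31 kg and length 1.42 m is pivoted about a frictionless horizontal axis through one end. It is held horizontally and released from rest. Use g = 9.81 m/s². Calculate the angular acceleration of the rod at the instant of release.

α ≈ 10.4 rad/s²

About the pivot, I = (1/3)ML² = (1/3)(7.31)(1.42)² = 4.913 kg·m².
The weight acts at the center, a distance L/2 = 0.7100 m from the pivot; τ = Mg(L/2) = 50.91 N·m.
α = τ/I = 50.91/4.913 = 10.36 rad/s².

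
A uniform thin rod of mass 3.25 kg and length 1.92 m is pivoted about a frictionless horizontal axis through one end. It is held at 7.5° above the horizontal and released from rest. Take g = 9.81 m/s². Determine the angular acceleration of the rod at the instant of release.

α ≈ 7.60 rad/s²

About the pivot, I = (1/3)ML² = (1/3)(3.25)(1.92)² = 3.994 kg·m².
The weight acts at the center, a distance L/2 = 0.9600 m from the pivot; τ = Mg(L/2) cos 7.5° = 30.35 N·m.
α = τ/I = 30.35/3.994 = 7.598 rad/s².
(Equivalently α = (3g/(2L)) cos 7.5° = 7.598 rad/s².)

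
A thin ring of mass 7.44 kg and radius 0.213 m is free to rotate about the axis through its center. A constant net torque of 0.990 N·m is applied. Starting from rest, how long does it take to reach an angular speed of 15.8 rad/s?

t ≈ 5.39 s

I = MR² = (7.44)(0.213)² = 0.3375 kg·m².
α = τ/I = 0.990/0.3375 = 2.933 rad/s².
ω = αt ⇒ t = ω/α = 15.8/2.933 = 5.387 s.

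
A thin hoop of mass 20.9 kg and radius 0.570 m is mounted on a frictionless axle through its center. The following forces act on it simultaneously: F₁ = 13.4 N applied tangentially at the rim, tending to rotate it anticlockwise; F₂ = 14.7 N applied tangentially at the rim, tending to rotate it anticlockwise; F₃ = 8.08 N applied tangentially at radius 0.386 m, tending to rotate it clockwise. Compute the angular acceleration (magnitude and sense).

α ≈ 1.90 rad/s², anticlockwise

I = MR² = (20.9)(0.570)² = 6.790 kg·m².
Taking anticlockwise as positive: τ₁ = +(13.4)(0.570) = +7.638 N·m; τ₂ = +(14.7)(0.570) = +8.379 N·m; τ₃ = −(8.08)(0.386) = −3.119 N·m.
Net torque τ = 12.90 N·m.
α = τ/I = 12.90/6.790 = 1.899 rad/s².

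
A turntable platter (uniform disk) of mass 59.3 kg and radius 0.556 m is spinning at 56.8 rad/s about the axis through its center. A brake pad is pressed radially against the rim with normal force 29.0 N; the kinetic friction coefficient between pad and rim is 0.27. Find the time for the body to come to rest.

I = ½MR² = (1/2)(59.3)(0.556)² = 9.166 kg·m².
Friction force f = μN = (0.27)(29.0) = 7.830 N at the rim; torque magnitude τ = fR = 4.353 N·m, opposing ω.
|α| = τ/I = 4.353/9.166 = 0.4750 rad/s² (deceleration).
0 = ω₀ − |α|t ⇒ t = ω₀/|α| = 56.8/0.4750 = 119.6 s.

t ≈ 120 s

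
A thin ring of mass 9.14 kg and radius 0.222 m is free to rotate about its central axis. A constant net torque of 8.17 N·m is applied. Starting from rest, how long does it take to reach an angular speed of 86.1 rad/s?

I = MR² = (9.14)(0.222)² = 0.4505 kg·m².
α = τ/I = 8.17/0.4505 = 18.14 rad/s².
ω = αt ⇒ t = ω/α = 86.1/18.14 = 4.747 s.

t ≈ 4.75 s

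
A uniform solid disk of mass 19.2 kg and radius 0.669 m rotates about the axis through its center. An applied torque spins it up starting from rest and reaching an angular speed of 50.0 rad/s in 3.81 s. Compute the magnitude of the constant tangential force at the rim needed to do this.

F ≈ 84.3 N

I = ½MR² = (1/2)(19.2)(0.669)² = 4.297 kg·m².
α = Δω/Δt = (50.0 − 0)/3.81 = 13.12 rad/s².
The required torque is τ = Iα = (4.297)(13.12) = 56.39 N·m.
A tangential force at the rim gives τ = FR, so F = τ/R = 56.39/0.669 = 84.28 N.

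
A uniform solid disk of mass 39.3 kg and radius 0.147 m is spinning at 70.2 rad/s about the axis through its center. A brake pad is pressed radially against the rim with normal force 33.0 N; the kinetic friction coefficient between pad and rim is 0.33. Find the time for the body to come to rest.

t ≈ 18.6 s

I = ½MR² = (1/2)(39.3)(0.147)² = 0.4246 kg·m².
Friction force f = μN = (0.33)(33.0) = 10.89 N at the rim; torque magnitude τ = fR = 1.601 N·m, opposing ω.
|α| = τ/I = 1.601/0.4246 = 3.770 rad/s² (deceleration).
0 = ω₀ − |α|t ⇒ t = ω₀/|α| = 70.2/3.770 = 18.62 s.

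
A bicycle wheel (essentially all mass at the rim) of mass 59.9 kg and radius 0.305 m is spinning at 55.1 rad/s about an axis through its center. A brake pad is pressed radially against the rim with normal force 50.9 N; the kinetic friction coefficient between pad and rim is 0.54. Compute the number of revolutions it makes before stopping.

I = MR² = (59.9)(0.305)² = 5.572 kg·m².
Friction force f = μN = (0.54)(50.9) = 27.49 N at the rim; torque magnitude τ = fR = 8.383 N·m, opposing ω.
|α| = τ/I = 8.383/5.572 = 1.504 rad/s² (deceleration).
ω² = ω₀² − 2|α|θ with ω = 0 ⇒ θ = ω₀²/(2|α|) = 1009 rad = 160.6 rev.

≈ 161 revolutions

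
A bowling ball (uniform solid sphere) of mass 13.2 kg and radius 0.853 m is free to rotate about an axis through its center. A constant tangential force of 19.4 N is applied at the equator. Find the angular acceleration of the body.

I = (2/5)MR² = (2/5)(13.2)(0.853)² = 3.842 kg·m².
τ = F R = (19.4)(0.853) = 16.55 N·m.
From τ = Iα: α = 16.55/3.842 = 4.307 rad/s².

α ≈ 4.31 rad/s²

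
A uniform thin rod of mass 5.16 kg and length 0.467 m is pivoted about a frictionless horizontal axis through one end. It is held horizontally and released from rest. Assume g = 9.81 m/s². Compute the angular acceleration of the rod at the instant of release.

About the pivot, I = (1/3)ML² = (1/3)(5.16)(0.467)² = 0.3751 kg·m².
The weight acts at the center, a distance L/2 = 0.2335 m from the pivot; τ = Mg(L/2) = 11.82 N·m.
α = τ/I = 11.82/0.3751 = 31.51 rad/s².
(Equivalently α = (3g/(2L)) = 31.51 rad/s².)

α ≈ 31.5 rad/s²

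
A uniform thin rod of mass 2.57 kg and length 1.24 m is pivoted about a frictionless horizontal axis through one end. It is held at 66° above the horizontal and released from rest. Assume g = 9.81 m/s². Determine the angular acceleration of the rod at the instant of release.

About the pivot, I = (1/3)ML² = (1/3)(2.57)(1.24)² = 1.317 kg·m².
The weight acts at the center, a distance L/2 = 0.6200 m from the pivot; τ = Mg(L/2) cos 66° = 6.358 N·m.
α = τ/I = 6.358/1.317 = 4.827 rad/s².
(Equivalently α = (3g/(2L)) cos 66° = 4.827 rad/s².)

α ≈ 4.83 rad/s²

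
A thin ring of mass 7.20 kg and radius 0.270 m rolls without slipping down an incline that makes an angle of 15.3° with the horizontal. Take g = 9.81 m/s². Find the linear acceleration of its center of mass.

Translation along the incline: Mg sinθ − f = Ma.
Rotation about the center: fR = Iα with I = MR². No-slip gives a = αR, so f = (I/R²)a = M a.
Substituting: Mg sinθ = (1 + 1.000)Ma, so a = g sinθ/(1 + 1.000) = (9.81) sin 15.3° / 2.000 = 1.294 m/s².

a ≈ 1.29 m/s²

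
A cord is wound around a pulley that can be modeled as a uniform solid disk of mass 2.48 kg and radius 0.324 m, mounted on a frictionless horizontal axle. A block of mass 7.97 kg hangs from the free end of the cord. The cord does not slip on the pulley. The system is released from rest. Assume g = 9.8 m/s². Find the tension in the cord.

T ≈ 10.5 N

I = ½MR² = (1/2)(2.48)(0.324)² = 0.1302 kg·m².
Block: mg − T = ma. Pulley: TR = Iα. No-slip: a = αR, so T = (I/R²)a = 1.240·a.
Then mg = (m + 1.240)a, so a = (7.97)(9.8)/(7.97 + 1.240) = 8.481 m/s².
T = 1.240·a = 10.52 N.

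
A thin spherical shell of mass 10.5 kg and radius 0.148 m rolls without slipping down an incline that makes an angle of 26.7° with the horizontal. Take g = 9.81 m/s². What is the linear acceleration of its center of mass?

Translation along the incline: Mg sinθ − f = Ma.
Rotation about the center: fR = Iα with I = (2/3)MR². No-slip gives a = αR, so f = (I/R²)a = (2/3)M a.
Substituting: Mg sinθ = (1 + 0.6667)Ma, so a = g sinθ/(1 + 0.6667) = (9.81) sin 26.7° / 1.667 = 2.645 m/s².

a ≈ 2.64 m/s²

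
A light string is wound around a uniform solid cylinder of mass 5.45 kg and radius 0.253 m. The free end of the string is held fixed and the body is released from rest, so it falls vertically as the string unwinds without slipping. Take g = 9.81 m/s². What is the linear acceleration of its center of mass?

a ≈ 6.54 m/s²

Translation: Mg − T = Ma. Rotation about the center: TR = Iα with I = ½MR².
With a = αR: T = (I/R²)a = (1/2)M a, so Mg = (1 + 0.5000)Ma.
a = g/(1 + 0.5000) = 9.81/1.500 = 6.540 m/s².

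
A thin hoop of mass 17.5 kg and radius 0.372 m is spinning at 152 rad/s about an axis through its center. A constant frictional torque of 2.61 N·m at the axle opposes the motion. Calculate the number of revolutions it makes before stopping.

I = MR² = (17.5)(0.372)² = 2.422 kg·m².
The net torque has magnitude 2.61 N·m, opposing ω.
|α| = τ/I = 2.610/2.422 = 1.078 rad/s² (deceleration).
ω² = ω₀² − 2|α|θ with ω = 0 ⇒ θ = ω₀²/(2|α|) = 10720 rad = 1706 rev.

≈ 1710 revolutions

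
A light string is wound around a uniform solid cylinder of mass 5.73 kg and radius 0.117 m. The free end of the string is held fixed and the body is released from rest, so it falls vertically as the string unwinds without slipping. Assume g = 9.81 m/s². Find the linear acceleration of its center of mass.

Translation: Mg − T = Ma. Rotation about the center: TR = Iα with I = ½MR².
With a = αR: T = (I/R²)a = (1/2)M a, so Mg = (1 + 0.5000)Ma.
a = g/(1 + 0.5000) = 9.81/1.500 = 6.540 m/s².

a ≈ 6.54 m/s²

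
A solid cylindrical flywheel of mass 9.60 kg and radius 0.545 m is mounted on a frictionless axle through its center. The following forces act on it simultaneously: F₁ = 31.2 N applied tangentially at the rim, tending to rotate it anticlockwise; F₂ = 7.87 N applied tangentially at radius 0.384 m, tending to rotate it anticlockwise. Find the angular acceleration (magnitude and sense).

α ≈ 14.0 rad/s², anticlockwise

I = ½MR² = (1/2)(9.60)(0.545)² = 1.426 kg·m².
Taking anticlockwise as positive: τ₁ = +(31.2)(0.545) = +17.00 N·m; τ₂ = +(7.87)(0.384) = +3.022 N·m.
Net torque τ = 20.03 N·m.
α = τ/I = 20.03/1.426 = 14.05 rad/s².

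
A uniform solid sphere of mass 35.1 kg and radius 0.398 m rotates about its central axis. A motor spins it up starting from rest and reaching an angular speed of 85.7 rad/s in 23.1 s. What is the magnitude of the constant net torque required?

I = (2/5)MR² = (2/5)(35.1)(0.398)² = 2.224 kg·m².
α = Δω/Δt = (85.7 − 0)/23.1 = 3.710 rad/s².
τ = Iα = (2.224)(3.710) = 8.251 N·m.

τ ≈ 8.25 N·m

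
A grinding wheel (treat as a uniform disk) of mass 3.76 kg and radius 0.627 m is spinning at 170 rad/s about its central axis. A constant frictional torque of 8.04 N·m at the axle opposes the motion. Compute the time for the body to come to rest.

I = ½MR² = (1/2)(3.76)(0.627)² = 0.7391 kg·m².
The net torque has magnitude 8.04 N·m, opposing ω.
|α| = τ/I = 8.040/0.7391 = 10.88 rad/s² (deceleration).
0 = ω₀ − |α|t ⇒ t = ω₀/|α| = 170/10.88 = 15.63 s.

t ≈ 15.6 s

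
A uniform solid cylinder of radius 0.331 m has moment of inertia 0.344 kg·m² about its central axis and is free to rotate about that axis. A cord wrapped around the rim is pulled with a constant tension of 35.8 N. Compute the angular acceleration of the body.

τ = F R = (35.8)(0.331) = 11.85 N·m.
From τ = Iα: α = 11.85/0.3440 = 34.45 rad/s².

α ≈ 34.4 rad/s²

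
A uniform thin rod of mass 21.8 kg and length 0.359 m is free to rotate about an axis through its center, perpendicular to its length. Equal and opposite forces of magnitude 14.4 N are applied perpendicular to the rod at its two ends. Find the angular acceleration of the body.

I = (1/12)ML² = (1/12)(21.8)(0.359)² = 0.2341 kg·m².
The couple gives τ = F·(L/2) + F·(L/2) = F L = (14.4)(0.359) = 5.170 N·m.
From τ = Iα: α = 5.170/0.2341 = 22.08 rad/s².

α ≈ 22.1 rad/s²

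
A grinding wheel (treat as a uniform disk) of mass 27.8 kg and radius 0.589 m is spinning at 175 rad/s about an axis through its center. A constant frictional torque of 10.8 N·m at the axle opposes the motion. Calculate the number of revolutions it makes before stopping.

I = ½MR² = (1/2)(27.8)(0.589)² = 4.822 kg·m².
The net torque has magnitude 10.8 N·m, opposing ω.
|α| = τ/I = 10.80/4.822 = 2.240 rad/s² (deceleration).
ω² = ω₀² − 2|α|θ with ω = 0 ⇒ θ = ω₀²/(2|α|) = 6837 rad = 1088 rev.

≈ 1090 revolutions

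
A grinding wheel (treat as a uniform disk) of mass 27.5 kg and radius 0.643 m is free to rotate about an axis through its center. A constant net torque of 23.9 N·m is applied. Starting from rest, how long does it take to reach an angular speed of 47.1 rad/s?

I = ½MR² = (1/2)(27.5)(0.643)² = 5.685 kg·m².
α = τ/I = 23.9/5.685 = 4.204 rad/s².
ω = αt ⇒ t = ω/α = 47.1/4.204 = 11.20 s.

t ≈ 11.2 s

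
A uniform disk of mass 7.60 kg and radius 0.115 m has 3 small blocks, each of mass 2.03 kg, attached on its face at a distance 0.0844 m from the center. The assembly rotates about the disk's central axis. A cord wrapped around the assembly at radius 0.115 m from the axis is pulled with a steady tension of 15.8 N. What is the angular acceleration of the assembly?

α ≈ 19.4 rad/s²

I_disk = ½MR² = ½(7.60)(0.115)² = 0.05026 kg·m².
I_blocks = 3·m·r² = 3(2.03)(0.0844)² = 0.04338 kg·m².
Total I = 0.09364 kg·m².
τ = F r = (15.8)(0.115) = 1.817 N·m.
α = τ/I = 1.817/0.09364 = 19.40 rad/s².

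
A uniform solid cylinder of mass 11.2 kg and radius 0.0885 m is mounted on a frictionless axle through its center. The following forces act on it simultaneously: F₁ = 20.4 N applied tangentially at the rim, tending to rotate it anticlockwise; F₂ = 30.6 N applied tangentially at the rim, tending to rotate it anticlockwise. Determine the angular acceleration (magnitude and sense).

α ≈ 103 rad/s², anticlockwise

I = ½MR² = (1/2)(11.2)(0.0885)² = 0.04386 kg·m².
Taking anticlockwise as positive: τ₁ = +(20.4)(0.0885) = +1.805 N·m; τ₂ = +(30.6)(0.0885) = +2.708 N·m.
Net torque τ = 4.513 N·m.
α = τ/I = 4.513/0.04386 = 102.9 rad/s².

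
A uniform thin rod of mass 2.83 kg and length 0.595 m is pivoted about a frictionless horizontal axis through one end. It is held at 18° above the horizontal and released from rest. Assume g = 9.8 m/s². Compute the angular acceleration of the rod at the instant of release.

α ≈ 23.5 rad/s²

About the pivot, I = (1/3)ML² = (1/3)(2.83)(0.595)² = 0.3340 kg·m².
The weight acts at the center, a distance L/2 = 0.2975 m from the pivot; τ = Mg(L/2) cos 18° = 7.847 N·m.
α = τ/I = 7.847/0.3340 = 23.50 rad/s².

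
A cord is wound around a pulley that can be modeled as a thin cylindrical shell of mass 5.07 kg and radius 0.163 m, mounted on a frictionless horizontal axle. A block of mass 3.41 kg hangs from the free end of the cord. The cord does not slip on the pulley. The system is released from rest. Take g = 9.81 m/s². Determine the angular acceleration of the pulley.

I = MR² = (5.07)(0.163)² = 0.1347 kg·m².
Block: mg − T = ma. Pulley: TR = Iα. No-slip: a = αR, so T = (I/R²)a = 5.070·a.
Then mg = (m + 5.070)a, so a = (3.41)(9.81)/(3.41 + 5.070) = 3.945 m/s².
α = a/R = 3.945/0.163 = 24.20 rad/s².

α ≈ 24.2 rad/s²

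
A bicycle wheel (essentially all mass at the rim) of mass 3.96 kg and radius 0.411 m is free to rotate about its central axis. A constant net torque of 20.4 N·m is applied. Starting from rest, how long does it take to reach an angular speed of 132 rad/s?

t ≈ 4.33 s

I = MR² = (3.96)(0.411)² = 0.6689 kg·m².
α = τ/I = 20.4/0.6689 = 30.50 rad/s².
ω = αt ⇒ t = ω/α = 132/30.50 = 4.328 s.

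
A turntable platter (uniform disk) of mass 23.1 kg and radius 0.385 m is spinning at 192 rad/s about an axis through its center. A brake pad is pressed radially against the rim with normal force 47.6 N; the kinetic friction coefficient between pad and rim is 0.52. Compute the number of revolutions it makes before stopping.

I = ½MR² = (1/2)(23.1)(0.385)² = 1.712 kg·m².
Friction force f = μN = (0.52)(47.6) = 24.75 N at the rim; torque magnitude τ = fR = 9.530 N·m, opposing ω.
|α| = τ/I = 9.530/1.712 = 5.566 rad/s² (deceleration).
ω² = ω₀² − 2|α|θ with ω = 0 ⇒ θ = ω₀²/(2|α|) = 3311 rad = 527.0 rev.

≈ 527 revolutions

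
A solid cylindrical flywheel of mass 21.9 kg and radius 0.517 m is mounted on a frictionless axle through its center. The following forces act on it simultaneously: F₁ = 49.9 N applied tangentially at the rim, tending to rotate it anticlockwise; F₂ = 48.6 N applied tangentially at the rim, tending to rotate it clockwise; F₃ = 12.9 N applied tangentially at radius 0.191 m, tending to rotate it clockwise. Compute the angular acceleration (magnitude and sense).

α ≈ 0.612 rad/s², clockwise

I = ½MR² = (1/2)(21.9)(0.517)² = 2.927 kg·m².
Taking anticlockwise as positive: τ₁ = +(49.9)(0.517) = +25.80 N·m; τ₂ = −(48.6)(0.517) = −25.13 N·m; τ₃ = −(12.9)(0.191) = −2.464 N·m.
Net torque τ = -1.792 N·m.
α = τ/I = -1.792/2.927 = -0.6122 rad/s².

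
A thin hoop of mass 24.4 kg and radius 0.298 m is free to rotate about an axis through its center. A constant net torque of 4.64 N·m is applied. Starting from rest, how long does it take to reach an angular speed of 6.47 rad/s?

t ≈ 3.02 s

I = MR² = (24.4)(0.298)² = 2.167 kg·m².
α = τ/I = 4.64/2.167 = 2.141 rad/s².
ω = αt ⇒ t = ω/α = 6.47/2.141 = 3.021 s.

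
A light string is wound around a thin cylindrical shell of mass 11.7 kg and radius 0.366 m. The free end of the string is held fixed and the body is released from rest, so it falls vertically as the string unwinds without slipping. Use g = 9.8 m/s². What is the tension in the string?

Translation: Mg − T = Ma. Rotation about the center: TR = Iα with I = MR².
With a = αR: T = (I/R²)a = M a, so Mg = (1 + 1.000)Ma.
a = g/(1 + 1.000) = 9.8/2.000 = 4.900 m/s².
T = 1.000·M·a = (1.000)(11.7)(4.900) = 57.33 N.

T ≈ 57.3 N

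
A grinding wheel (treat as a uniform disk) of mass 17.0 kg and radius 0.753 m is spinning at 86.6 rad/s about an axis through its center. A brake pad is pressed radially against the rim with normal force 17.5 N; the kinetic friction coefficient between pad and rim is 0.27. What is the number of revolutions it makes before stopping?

I = ½MR² = (1/2)(17.0)(0.753)² = 4.820 kg·m².
Friction force f = μN = (0.27)(17.5) = 4.725 N at the rim; torque magnitude τ = fR = 3.558 N·m, opposing ω.
|α| = τ/I = 3.558/4.820 = 0.7382 rad/s² (deceleration).
ω² = ω₀² − 2|α|θ with ω = 0 ⇒ θ = ω₀²/(2|α|) = 5079 rad = 808.4 rev.

≈ 808 revolutions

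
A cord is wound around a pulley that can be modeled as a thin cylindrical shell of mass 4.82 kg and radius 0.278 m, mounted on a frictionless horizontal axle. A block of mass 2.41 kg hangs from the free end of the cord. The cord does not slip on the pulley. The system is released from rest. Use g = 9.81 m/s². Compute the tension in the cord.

I = MR² = (4.82)(0.278)² = 0.3725 kg·m².
Block: mg − T = ma. Pulley: TR = Iα. No-slip: a = αR, so T = (I/R²)a = 4.820·a.
Then mg = (m + 4.820)a, so a = (2.41)(9.81)/(2.41 + 4.820) = 3.270 m/s².
T = 4.820·a = 15.76 N.

T ≈ 15.8 N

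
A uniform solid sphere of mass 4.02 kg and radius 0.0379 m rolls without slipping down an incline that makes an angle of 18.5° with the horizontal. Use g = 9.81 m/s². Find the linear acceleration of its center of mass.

Translation along the incline: Mg sinθ − f = Ma.
Rotation about the center: fR = Iα with I = (2/5)MR². No-slip gives a = αR, so f = (I/R²)a = (2/5)M a.
Substituting: Mg sinθ = (1 + 0.4000)Ma, so a = g sinθ/(1 + 0.4000) = (9.81) sin 18.5° / 1.400 = 2.223 m/s².

a ≈ 2.22 m/s²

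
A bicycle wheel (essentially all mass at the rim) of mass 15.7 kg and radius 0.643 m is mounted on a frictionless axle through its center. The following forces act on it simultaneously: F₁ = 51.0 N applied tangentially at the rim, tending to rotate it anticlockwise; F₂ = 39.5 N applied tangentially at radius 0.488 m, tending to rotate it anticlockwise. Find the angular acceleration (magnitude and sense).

I = MR² = (15.7)(0.643)² = 6.491 kg·m².
Taking anticlockwise as positive: τ₁ = +(51.0)(0.643) = +32.79 N·m; τ₂ = +(39.5)(0.488) = +19.28 N·m.
Net torque τ = 52.07 N·m.
α = τ/I = 52.07/6.491 = 8.022 rad/s².

α ≈ 8.02 rad/s², anticlockwise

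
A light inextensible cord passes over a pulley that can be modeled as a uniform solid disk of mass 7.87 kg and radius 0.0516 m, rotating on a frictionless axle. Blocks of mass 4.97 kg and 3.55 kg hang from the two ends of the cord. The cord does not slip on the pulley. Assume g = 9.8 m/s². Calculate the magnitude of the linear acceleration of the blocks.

I = ½MR² = (1/2)(7.87)(0.0516)² = 0.01048 kg·m².
Heavier block: m₁g − T₁ = m₁a. Lighter block: T₂ − m₂g = m₂a.
Pulley: (T₁ − T₂)R = Iα = I(a/R), so T₁ − T₂ = (I/R²)a = (1/2)M_p a = 3.935·a.
Adding the three: (m₁ − m₂)g = (m₁ + m₂ + 3.935)a, so a = (4.97 − 3.55)(9.8)/(4.97 + 3.55 + 3.935) = 1.117 m/s².

a ≈ 1.12 m/s²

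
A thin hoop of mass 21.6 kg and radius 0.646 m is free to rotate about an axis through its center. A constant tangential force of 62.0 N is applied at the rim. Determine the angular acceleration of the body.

I = MR² = (21.6)(0.646)² = 9.014 kg·m².
τ = F R = (62.0)(0.646) = 40.05 N·m.
Newton's second law for rotation, τ = Iα, gives α = τ/I = 40.05/9.014 = 4.443 rad/s².

α ≈ 4.44 rad/s²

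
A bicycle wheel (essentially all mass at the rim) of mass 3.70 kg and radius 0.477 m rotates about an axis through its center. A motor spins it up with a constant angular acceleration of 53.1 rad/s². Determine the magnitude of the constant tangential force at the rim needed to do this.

F ≈ 93.7 N

I = MR² = (3.70)(0.477)² = 0.8419 kg·m².
The required torque is τ = Iα = (0.8419)(53.10) = 44.70 N·m.
A tangential force at the rim gives τ = FR, so F = τ/R = 44.70/0.477 = 93.72 N.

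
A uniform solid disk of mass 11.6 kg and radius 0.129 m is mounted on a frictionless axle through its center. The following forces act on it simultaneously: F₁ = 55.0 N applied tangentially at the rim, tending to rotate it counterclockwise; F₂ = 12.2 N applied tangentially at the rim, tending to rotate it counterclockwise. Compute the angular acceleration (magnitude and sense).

α ≈ 89.8 rad/s², counterclockwise

I = ½MR² = (1/2)(11.6)(0.129)² = 0.09652 kg·m².
Taking counterclockwise as positive: τ₁ = +(55.0)(0.129) = +7.095 N·m; τ₂ = +(12.2)(0.129) = +1.574 N·m.
Net torque τ = 8.669 N·m.
α = τ/I = 8.669/0.09652 = 89.82 rad/s².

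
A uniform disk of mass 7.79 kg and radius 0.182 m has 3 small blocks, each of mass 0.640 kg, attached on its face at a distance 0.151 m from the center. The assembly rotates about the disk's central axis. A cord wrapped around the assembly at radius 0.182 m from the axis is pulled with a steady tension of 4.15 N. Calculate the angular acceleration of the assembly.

α ≈ 4.37 rad/s²

I_disk = ½MR² = ½(7.79)(0.182)² = 0.1290 kg·m².
I_blocks = 3·m·r² = 3(0.640)(0.151)² = 0.04378 kg·m².
Total I = 0.1728 kg·m².
τ = F r = (4.15)(0.182) = 0.7553 N·m.
α = τ/I = 0.7553/0.1728 = 4.371 rad/s².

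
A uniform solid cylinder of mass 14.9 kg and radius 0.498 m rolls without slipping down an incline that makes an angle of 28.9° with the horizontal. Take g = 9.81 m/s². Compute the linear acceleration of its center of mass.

Translation along the incline: Mg sinθ − f = Ma.
Rotation about the center: fR = Iα with I = ½MR². No-slip gives a = αR, so f = (I/R²)a = (1/2)M a.
Substituting: Mg sinθ = (1 + 0.5000)Ma, so a = g sinθ/(1 + 0.5000) = (9.81) sin 28.9° / 1.500 = 3.161 m/s².

a ≈ 3.16 m/s²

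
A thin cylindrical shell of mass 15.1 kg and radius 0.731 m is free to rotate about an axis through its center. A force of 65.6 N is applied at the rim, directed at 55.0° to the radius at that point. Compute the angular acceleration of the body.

α ≈ 4.87 rad/s²

I = MR² = (15.1)(0.731)² = 8.069 kg·m².
Only the tangential component produces torque: τ = F R sinθ = (65.6)(0.731) sin 55.0° = 39.28 N·m.
From τ = Iα: α = 39.28/8.069 = 4.868 rad/s².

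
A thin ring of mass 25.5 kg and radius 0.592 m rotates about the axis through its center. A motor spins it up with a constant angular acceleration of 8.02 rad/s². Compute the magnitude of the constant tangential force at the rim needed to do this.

I = MR² = (25.5)(0.592)² = 8.937 kg·m².
The required torque is τ = Iα = (8.937)(8.020) = 71.67 N·m.
A tangential force at the rim gives τ = FR, so F = τ/R = 71.67/0.592 = 121.1 N.

F ≈ 121 N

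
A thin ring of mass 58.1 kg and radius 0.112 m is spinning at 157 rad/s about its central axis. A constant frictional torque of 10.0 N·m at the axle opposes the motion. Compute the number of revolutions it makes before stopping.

≈ 143 revolutions

I = MR² = (58.1)(0.112)² = 0.7288 kg·m².
The net torque has magnitude 10.0 N·m, opposing ω.
|α| = τ/I = 10.00/0.7288 = 13.72 rad/s² (deceleration).
ω² = ω₀² − 2|α|θ with ω = 0 ⇒ θ = ω₀²/(2|α|) = 898.2 rad = 143.0 rev.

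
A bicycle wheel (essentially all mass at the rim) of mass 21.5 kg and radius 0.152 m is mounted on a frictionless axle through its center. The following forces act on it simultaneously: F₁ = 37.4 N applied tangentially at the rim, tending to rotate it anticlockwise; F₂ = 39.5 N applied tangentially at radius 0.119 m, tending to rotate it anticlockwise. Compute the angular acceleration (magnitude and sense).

I = MR² = (21.5)(0.152)² = 0.4967 kg·m².
Taking anticlockwise as positive: τ₁ = +(37.4)(0.152) = +5.685 N·m; τ₂ = +(39.5)(0.119) = +4.700 N·m.
Net torque τ = 10.39 N·m.
α = τ/I = 10.39/0.4967 = 20.91 rad/s².

α ≈ 20.9 rad/s², anticlockwise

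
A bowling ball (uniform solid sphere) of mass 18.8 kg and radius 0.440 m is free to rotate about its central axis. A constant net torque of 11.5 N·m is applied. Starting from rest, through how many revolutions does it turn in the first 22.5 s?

I = (2/5)MR² = (2/5)(18.8)(0.440)² = 1.456 kg·m².
α = τ/I = 11.5/1.456 = 7.899 rad/s².
θ = ½αt² = ½(7.899)(22.5)² = 1999 rad.
Revolutions = θ/(2π) = 318.2.

≈ 318 revolutions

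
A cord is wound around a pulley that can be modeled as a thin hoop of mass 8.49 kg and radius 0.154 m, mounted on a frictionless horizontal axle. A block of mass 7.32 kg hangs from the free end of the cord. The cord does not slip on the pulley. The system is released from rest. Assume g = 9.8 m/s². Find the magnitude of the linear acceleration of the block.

a ≈ 4.54 m/s²

I = MR² = (8.49)(0.154)² = 0.2013 kg·m².
Block: mg − T = ma. Pulley: TR = Iα. No-slip: a = αR, so T = (I/R²)a = 8.490·a.
Then mg = (m + 8.490)a, so a = (7.32)(9.8)/(7.32 + 8.490) = 4.537 m/s².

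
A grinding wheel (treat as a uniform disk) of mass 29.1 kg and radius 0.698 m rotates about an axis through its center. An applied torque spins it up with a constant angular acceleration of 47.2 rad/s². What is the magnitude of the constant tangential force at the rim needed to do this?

I = ½MR² = (1/2)(29.1)(0.698)² = 7.089 kg·m².
The required torque is τ = Iα = (7.089)(47.20) = 334.6 N·m.
A tangential force at the rim gives τ = FR, so F = τ/R = 334.6/0.698 = 479.4 N.

F ≈ 479 N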